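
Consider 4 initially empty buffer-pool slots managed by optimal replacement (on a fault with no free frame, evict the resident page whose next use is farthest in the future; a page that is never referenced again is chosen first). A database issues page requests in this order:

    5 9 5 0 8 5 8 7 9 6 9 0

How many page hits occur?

5 → fault, frames {5}
9 → fault, frames {5,9}
5 → hit
0 → fault, frames {5,9,0}
8 → fault, frames {5,9,0,8}
5 → hit
8 → hit
7 → fault, evict 8, frames {5,9,0,7}
9 → hit
6 → fault, evict 7, frames {5,9,0,6}
9 → hit
0 → hit
Hits: 6.

6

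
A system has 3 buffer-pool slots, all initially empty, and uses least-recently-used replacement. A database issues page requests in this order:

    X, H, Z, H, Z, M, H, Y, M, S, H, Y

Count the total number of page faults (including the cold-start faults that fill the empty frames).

X: miss, frames (X)
H: miss, frames (X H)
Z: miss, frames (X H Z)
H: hit
Z: hit
M: miss, evict X, frames (H Z M)
H: hit
Y: miss, evict Z, frames (M H Y)
M: hit
S: miss, evict H, frames (Y M S)
H: miss, evict Y, frames (M S H)
Y: miss, evict M, frames (S H Y)
Page faults: 8.

8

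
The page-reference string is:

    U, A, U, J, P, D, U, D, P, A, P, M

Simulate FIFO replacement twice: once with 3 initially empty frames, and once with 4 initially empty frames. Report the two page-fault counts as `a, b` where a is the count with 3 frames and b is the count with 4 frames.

9, 8

3 frames: F F . F F F F . . F F F → 9 faults.
4 frames: F F . F F F F . . F . F → 8 faults.
8 < 9: adding a frame reduced faults, as is typical.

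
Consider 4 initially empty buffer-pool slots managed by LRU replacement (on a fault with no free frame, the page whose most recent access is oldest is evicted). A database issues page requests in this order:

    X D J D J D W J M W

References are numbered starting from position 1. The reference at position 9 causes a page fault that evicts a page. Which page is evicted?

X

pos 1: X → fault, frames [X]
pos 2: D → fault, frames [X, D]
pos 3: J → fault, frames [X, D, J]
pos 4: D → hit
pos 5: J → hit
pos 6: D → hit
pos 7: W → fault, frames [X, J, D, W]
pos 8: J → hit
pos 9: M → fault, evict X, frames [D, W, J, M]
At position 9, page X is evicted.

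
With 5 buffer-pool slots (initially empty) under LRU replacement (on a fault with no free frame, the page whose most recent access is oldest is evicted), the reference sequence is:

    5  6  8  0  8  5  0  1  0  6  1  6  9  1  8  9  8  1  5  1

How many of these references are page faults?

8

5 → miss, frames [5]
6 → miss, frames [5, 6]
8 → miss, frames [5, 6, 8]
0 → miss, frames [5, 6, 8, 0]
8 → hit
5 → hit
0 → hit
1 → miss, frames [6, 8, 5, 0, 1]
0 → hit
6 → hit
1 → hit
6 → hit
9 → miss, evict 8, frames [5, 0, 1, 6, 9]
1 → hit
8 → miss, evict 5, frames [0, 6, 9, 1, 8]
9 → hit
8 → hit
1 → hit
5 → miss, evict 0, frames [6, 9, 8, 1, 5]
1 → hit
Page faults: 8.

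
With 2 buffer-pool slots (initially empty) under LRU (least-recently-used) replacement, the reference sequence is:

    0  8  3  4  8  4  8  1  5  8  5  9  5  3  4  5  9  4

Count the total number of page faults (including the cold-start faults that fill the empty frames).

0 → miss, frames (0)
8 → miss, frames (0 8)
3 → miss, evict 0, frames (8 3)
4 → miss, evict 8, frames (3 4)
8 → miss, evict 3, frames (4 8)
4 → hit
8 → hit
1 → miss, evict 4, frames (8 1)
5 → miss, evict 8, frames (1 5)
8 → miss, evict 1, frames (5 8)
5 → hit
9 → miss, evict 8, frames (5 9)
5 → hit
3 → miss, evict 9, frames (5 3)
4 → miss, evict 5, frames (3 4)
5 → miss, evict 3, frames (4 5)
9 → miss, evict 4, frames (5 9)
4 → miss, evict 5, frames (9 4)
Page faults: 14.

14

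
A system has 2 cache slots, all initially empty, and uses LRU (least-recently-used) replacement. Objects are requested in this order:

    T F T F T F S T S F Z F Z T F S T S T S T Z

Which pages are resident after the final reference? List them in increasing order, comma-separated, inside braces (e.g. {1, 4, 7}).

T -> miss, frames [T]
F -> miss, frames [T, F]
T -> hit
F -> hit
T -> hit
F -> hit
S -> miss, evict T, frames [F, S]
T -> miss, evict F, frames [S, T]
S -> hit
F -> miss, evict T, frames [S, F]
Z -> miss, evict S, frames [F, Z]
F -> hit
Z -> hit
T -> miss, evict F, frames [Z, T]
F -> miss, evict Z, frames [T, F]
S -> miss, evict T, frames [F, S]
T -> miss, evict F, frames [S, T]
S -> hit
T -> hit
S -> hit
T -> hit
Z -> miss, evict S, frames [T, Z]

{T, Z}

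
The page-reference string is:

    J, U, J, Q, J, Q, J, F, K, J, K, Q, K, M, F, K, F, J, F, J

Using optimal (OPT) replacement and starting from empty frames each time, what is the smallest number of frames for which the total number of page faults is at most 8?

f=1: 20 faults
f=2: 9 faults
f=3: 7 faults
f=4: 6 faults
f=5: 6 faults
f=6: 6 faults
Smallest f with faults ≤ 8 is 3.

3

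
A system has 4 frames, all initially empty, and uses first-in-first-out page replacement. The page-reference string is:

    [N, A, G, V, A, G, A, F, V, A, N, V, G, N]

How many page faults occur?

N: miss, frames {N}
A: miss, frames {N,A}
G: miss, frames {N,A,G}
V: miss, frames {N,A,G,V}
A: hit
G: hit
A: hit
F: miss, evict N, frames {A,G,V,F}
V: hit
A: hit
N: miss, evict A, frames {G,V,F,N}
V: hit
G: hit
N: hit
Page faults: 6.

6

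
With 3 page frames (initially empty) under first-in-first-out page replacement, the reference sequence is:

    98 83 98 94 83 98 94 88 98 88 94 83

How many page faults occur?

6

98 → fault, frames (98)
83 → fault, frames (98 83)
98 → hit
94 → fault, frames (98 83 94)
83 → hit
98 → hit
94 → hit
88 → fault, evict 98, frames (83 94 88)
98 → fault, evict 83, frames (94 88 98)
88 → hit
94 → hit
83 → fault, evict 94, frames (88 98 83)
Page faults: 6.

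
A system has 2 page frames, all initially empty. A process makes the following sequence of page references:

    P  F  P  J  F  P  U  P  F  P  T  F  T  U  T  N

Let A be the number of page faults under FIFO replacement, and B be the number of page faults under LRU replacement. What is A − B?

1

Under FIFO: F F . F . F F . F F F F . F F F → 12 faults.
Under LRU: F F . F F F F . F . F F . F . F → 11 faults.
A − B = 12 − 11 = 1.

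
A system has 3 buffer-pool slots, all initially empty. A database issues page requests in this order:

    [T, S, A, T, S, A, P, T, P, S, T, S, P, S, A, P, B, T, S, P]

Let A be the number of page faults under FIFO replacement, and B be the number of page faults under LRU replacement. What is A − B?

1

Under FIFO: F F F . . . F F . F . . . . F F F F F F → 12 faults.
Under LRU: F F F . . . F F . F . . . . F . F F F F → 11 faults.
A − B = 12 − 11 = 1.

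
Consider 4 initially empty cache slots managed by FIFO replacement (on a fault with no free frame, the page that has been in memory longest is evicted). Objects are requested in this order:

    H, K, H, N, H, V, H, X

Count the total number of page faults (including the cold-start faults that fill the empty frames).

H → miss, frames [H]
K → miss, frames [H, K]
H → hit
N → miss, frames [H, K, N]
H → hit
V → miss, frames [H, K, N, V]
H → hit
X → miss, evict H, frames [K, N, V, X]
Page faults: 5.

5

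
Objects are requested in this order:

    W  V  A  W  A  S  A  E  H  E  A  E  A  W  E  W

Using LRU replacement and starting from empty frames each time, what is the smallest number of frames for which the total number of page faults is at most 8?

f=1: 16 faults
f=2: 10 faults
f=3: 7 faults
f=4: 7 faults
f=5: 6 faults
f=6: 6 faults
Smallest f with faults ≤ 8 is 3.

3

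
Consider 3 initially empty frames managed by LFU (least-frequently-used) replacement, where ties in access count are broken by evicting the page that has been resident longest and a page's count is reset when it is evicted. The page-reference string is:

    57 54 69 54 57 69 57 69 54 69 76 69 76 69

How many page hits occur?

57: miss, frames (57)
54: miss, frames (57 54)
69: miss, frames (57 54 69)
54: hit
57: hit
69: hit
57: hit
69: hit
54: hit
69: hit
76: miss, evict 57, frames (54 69 76)
69: hit
76: hit
69: hit
Hits: 10.

10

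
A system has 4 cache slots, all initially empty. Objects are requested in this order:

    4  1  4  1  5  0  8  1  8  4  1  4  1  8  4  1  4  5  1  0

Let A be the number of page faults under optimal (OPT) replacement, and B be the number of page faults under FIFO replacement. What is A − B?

Under OPT: F F . . F F F . . . . . . . . . . . . F → 6 faults.
Under FIFO: F F . . F F F . . F F . . . . . . F . F → 9 faults.
A − B = 6 − 9 = -3.

-3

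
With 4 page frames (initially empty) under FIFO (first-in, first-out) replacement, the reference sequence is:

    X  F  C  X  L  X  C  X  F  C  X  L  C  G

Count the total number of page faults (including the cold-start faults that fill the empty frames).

5

X → miss, frames (X)
F → miss, frames (X F)
C → miss, frames (X F C)
X → hit
L → miss, frames (X F C L)
X → hit
C → hit
X → hit
F → hit
C → hit
X → hit
L → hit
C → hit
G → miss, evict X, frames (F C L G)
Page faults: 5.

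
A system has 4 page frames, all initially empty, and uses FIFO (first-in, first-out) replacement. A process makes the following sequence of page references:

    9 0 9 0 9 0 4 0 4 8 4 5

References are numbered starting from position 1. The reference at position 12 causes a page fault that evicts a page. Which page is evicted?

9

pos 1: 9 → fault, frames (9)
pos 2: 0 → fault, frames (9 0)
pos 3: 9 → hit
pos 4: 0 → hit
pos 5: 9 → hit
pos 6: 0 → hit
pos 7: 4 → fault, frames (9 0 4)
pos 8: 0 → hit
pos 9: 4 → hit
pos 10: 8 → fault, frames (9 0 4 8)
pos 11: 4 → hit
pos 12: 5 → fault, evict 9, frames (0 4 8 5)
At position 12, page 9 is evicted.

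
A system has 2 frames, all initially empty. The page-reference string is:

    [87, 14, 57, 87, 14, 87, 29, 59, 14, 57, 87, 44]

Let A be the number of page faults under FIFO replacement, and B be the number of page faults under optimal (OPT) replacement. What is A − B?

Under FIFO: F F F F F . F F F F F F → 11 faults.
Under OPT: F F F . F . F F . F F F → 9 faults.
A − B = 11 − 9 = 2.

2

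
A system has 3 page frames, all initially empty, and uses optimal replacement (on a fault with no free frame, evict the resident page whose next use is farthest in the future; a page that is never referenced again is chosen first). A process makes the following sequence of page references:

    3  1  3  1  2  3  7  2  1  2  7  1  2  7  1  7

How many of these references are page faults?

4

3 -> miss, frames (3)
1 -> miss, frames (3 1)
3 -> hit
1 -> hit
2 -> miss, frames (3 1 2)
3 -> hit
7 -> miss, evict 3, frames (1 2 7)
2 -> hit
1 -> hit
2 -> hit
7 -> hit
1 -> hit
2 -> hit
7 -> hit
1 -> hit
7 -> hit
Page faults: 4.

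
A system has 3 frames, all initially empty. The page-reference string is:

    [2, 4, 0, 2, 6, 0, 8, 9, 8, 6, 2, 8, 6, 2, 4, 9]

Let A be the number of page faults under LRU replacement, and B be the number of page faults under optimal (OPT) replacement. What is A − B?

1

Under LRU: F F F . F . F F . F F . . . F F → 10 faults.
Under OPT: F F F . F . F F . . F . . . F F → 9 faults.
A − B = 10 − 9 = 1.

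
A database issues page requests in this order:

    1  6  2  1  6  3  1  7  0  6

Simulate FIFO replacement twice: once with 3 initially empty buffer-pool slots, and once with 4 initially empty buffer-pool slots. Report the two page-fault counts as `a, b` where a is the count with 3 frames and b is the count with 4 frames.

3 frames: F F F . . F F F F F → 8 faults.
4 frames: F F F . . F . F F F → 7 faults.
7 < 8: adding a frame reduced faults, as is typical.

8, 7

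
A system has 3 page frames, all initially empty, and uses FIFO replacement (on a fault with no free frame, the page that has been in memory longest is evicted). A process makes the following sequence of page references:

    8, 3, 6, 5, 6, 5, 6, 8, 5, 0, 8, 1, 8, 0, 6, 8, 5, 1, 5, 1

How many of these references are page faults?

8 → fault, frames {8}
3 → fault, frames {8,3}
6 → fault, frames {8,3,6}
5 → fault, evict 8, frames {3,6,5}
6 → hit
5 → hit
6 → hit
8 → fault, evict 3, frames {6,5,8}
5 → hit
0 → fault, evict 6, frames {5,8,0}
8 → hit
1 → fault, evict 5, frames {8,0,1}
8 → hit
0 → hit
6 → fault, evict 8, frames {0,1,6}
8 → fault, evict 0, frames {1,6,8}
5 → fault, evict 1, frames {6,8,5}
1 → fault, evict 6, frames {8,5,1}
5 → hit
1 → hit
Page faults: 11.

11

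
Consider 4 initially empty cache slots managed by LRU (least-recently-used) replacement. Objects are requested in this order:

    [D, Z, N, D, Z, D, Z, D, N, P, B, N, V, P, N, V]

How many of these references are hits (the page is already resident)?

D -> fault, frames {D}
Z -> fault, frames {D,Z}
N -> fault, frames {D,Z,N}
D -> hit
Z -> hit
D -> hit
Z -> hit
D -> hit
N -> hit
P -> fault, frames {Z,D,N,P}
B -> fault, evict Z, frames {D,N,P,B}
N -> hit
V -> fault, evict D, frames {P,B,N,V}
P -> hit
N -> hit
V -> hit
Hits: 10.

10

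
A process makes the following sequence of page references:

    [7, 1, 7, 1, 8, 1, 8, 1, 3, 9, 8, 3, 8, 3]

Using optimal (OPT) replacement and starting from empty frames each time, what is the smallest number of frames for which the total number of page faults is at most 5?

f=1: 14 faults
f=2: 6 faults
f=3: 5 faults
f=4: 5 faults
f=5: 5 faults
Smallest f with faults ≤ 5 is 3.

3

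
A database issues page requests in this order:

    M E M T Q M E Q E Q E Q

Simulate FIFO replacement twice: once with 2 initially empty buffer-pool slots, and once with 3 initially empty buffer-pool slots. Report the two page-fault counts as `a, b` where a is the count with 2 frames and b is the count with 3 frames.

7, 6

2 frames: F F . F F F F F . . . . → 7 faults.
3 frames: F F . F F F F . . . . . → 6 faults.
6 < 7: adding a frame reduced faults, as is typical.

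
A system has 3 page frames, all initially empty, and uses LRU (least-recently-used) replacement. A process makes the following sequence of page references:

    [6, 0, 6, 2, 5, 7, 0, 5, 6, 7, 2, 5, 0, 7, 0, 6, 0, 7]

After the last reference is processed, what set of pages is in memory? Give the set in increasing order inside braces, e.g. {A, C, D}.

6 -> miss, frames [6]
0 -> miss, frames [6, 0]
6 -> hit
2 -> miss, frames [0, 6, 2]
5 -> miss, evict 0, frames [6, 2, 5]
7 -> miss, evict 6, frames [2, 5, 7]
0 -> miss, evict 2, frames [5, 7, 0]
5 -> hit
6 -> miss, evict 7, frames [0, 5, 6]
7 -> miss, evict 0, frames [5, 6, 7]
2 -> miss, evict 5, frames [6, 7, 2]
5 -> miss, evict 6, frames [7, 2, 5]
0 -> miss, evict 7, frames [2, 5, 0]
7 -> miss, evict 2, frames [5, 0, 7]
0 -> hit
6 -> miss, evict 5, frames [7, 0, 6]
0 -> hit
7 -> hit

{0, 6, 7}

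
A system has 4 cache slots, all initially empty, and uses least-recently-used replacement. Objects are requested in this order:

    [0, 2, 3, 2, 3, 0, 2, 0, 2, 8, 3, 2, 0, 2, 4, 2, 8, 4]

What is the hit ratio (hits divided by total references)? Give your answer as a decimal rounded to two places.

0 → fault, frames [0]
2 → fault, frames [0, 2]
3 → fault, frames [0, 2, 3]
2 → hit
3 → hit
0 → hit
2 → hit
0 → hit
2 → hit
8 → fault, frames [3, 0, 2, 8]
3 → hit
2 → hit
0 → hit
2 → hit
4 → fault, evict 8, frames [3, 0, 2, 4]
2 → hit
8 → fault, evict 3, frames [0, 4, 2, 8]
4 → hit
Hits: 12 of 18 references → 12/18 = 0.6667.

0.67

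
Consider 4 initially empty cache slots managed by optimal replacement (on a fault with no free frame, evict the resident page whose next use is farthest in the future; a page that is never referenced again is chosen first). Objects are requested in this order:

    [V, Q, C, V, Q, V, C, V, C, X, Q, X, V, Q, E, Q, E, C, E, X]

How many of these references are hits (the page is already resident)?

V → fault, frames [V]
Q → fault, frames [V, Q]
C → fault, frames [V, Q, C]
V → hit
Q → hit
V → hit
C → hit
V → hit
C → hit
X → fault, frames [V, Q, C, X]
Q → hit
X → hit
V → hit
Q → hit
E → fault, evict V, frames [Q, C, X, E]
Q → hit
E → hit
C → hit
E → hit
X → hit
Hits: 15.

15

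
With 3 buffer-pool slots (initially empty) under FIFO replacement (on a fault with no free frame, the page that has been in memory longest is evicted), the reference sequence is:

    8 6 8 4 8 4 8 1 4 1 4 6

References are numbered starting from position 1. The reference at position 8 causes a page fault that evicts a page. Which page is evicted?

pos 1: 8: miss, frames {8}
pos 2: 6: miss, frames {8,6}
pos 3: 8: hit
pos 4: 4: miss, frames {8,6,4}
pos 5: 8: hit
pos 6: 4: hit
pos 7: 8: hit
pos 8: 1: miss, evict 8, frames {6,4,1}
At position 8, page 8 is evicted.

8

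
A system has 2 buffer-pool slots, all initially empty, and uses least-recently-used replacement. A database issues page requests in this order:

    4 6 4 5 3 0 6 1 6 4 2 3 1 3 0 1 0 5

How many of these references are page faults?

4: fault, frames [4]
6: fault, frames [4, 6]
4: hit
5: fault, evict 6, frames [4, 5]
3: fault, evict 4, frames [5, 3]
0: fault, evict 5, frames [3, 0]
6: fault, evict 3, frames [0, 6]
1: fault, evict 0, frames [6, 1]
6: hit
4: fault, evict 1, frames [6, 4]
2: fault, evict 6, frames [4, 2]
3: fault, evict 4, frames [2, 3]
1: fault, evict 2, frames [3, 1]
3: hit
0: fault, evict 1, frames [3, 0]
1: fault, evict 3, frames [0, 1]
0: hit
5: fault, evict 1, frames [0, 5]
Page faults: 14.

14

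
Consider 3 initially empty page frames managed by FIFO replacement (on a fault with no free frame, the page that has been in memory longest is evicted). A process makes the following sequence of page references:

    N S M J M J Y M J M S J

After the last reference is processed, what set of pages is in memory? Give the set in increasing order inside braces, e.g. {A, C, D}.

{J, S, Y}

N → fault, frames [N]
S → fault, frames [N, S]
M → fault, frames [N, S, M]
J → fault, evict N, frames [S, M, J]
M → hit
J → hit
Y → fault, evict S, frames [M, J, Y]
M → hit
J → hit
M → hit
S → fault, evict M, frames [J, Y, S]
J → hit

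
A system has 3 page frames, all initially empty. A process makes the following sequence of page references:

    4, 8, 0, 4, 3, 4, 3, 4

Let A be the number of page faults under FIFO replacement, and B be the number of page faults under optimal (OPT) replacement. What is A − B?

1

Under FIFO: F F F . F F . . → 5 faults.
Under OPT: F F F . F . . . → 4 faults.
A − B = 5 − 4 = 1.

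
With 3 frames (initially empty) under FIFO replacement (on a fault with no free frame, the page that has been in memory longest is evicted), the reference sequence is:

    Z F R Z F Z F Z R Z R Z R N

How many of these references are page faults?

Z -> miss, frames {Z}
F -> miss, frames {Z,F}
R -> miss, frames {Z,F,R}
Z -> hit
F -> hit
Z -> hit
F -> hit
Z -> hit
R -> hit
Z -> hit
R -> hit
Z -> hit
R -> hit
N -> miss, evict Z, frames {F,R,N}
Page faults: 4.

4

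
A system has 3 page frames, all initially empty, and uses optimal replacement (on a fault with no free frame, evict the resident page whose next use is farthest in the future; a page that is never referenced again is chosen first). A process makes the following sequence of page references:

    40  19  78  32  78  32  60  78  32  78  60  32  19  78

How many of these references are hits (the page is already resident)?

40 -> miss, frames {40}
19 -> miss, frames {40,19}
78 -> miss, frames {40,19,78}
32 -> miss, evict 40, frames {19,78,32}
78 -> hit
32 -> hit
60 -> miss, evict 19, frames {78,32,60}
78 -> hit
32 -> hit
78 -> hit
60 -> hit
32 -> hit
19 -> miss, evict 60, frames {78,32,19}
78 -> hit
Hits: 8.

8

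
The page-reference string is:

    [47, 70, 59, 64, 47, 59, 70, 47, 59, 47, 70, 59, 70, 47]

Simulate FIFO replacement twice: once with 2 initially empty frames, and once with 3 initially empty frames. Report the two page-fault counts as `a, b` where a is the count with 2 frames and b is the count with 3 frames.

11, 7

2 frames: F F F F F F F F F . F . . F → 11 faults.
3 frames: F F F F F . F . F . . . . . → 7 faults.
7 < 11: adding a frame reduced faults, as is typical.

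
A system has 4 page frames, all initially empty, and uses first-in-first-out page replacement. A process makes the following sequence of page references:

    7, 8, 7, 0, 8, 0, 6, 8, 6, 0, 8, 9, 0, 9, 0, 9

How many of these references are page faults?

7: fault, frames (7)
8: fault, frames (7 8)
7: hit
0: fault, frames (7 8 0)
8: hit
0: hit
6: fault, frames (7 8 0 6)
8: hit
6: hit
0: hit
8: hit
9: fault, evict 7, frames (8 0 6 9)
0: hit
9: hit
0: hit
9: hit
Page faults: 5.

5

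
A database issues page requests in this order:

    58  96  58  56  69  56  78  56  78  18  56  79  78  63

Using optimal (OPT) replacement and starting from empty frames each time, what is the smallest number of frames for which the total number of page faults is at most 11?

2

f=1: 14 faults
f=2: 9 faults
f=3: 8 faults
f=4: 8 faults
f=5: 8 faults
f=6: 8 faults
f=7: 8 faults
f=8: 8 faults
Smallest f with faults ≤ 11 is 2.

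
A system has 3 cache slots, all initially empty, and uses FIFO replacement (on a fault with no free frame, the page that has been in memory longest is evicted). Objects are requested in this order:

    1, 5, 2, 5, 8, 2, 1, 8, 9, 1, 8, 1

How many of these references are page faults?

1 → fault, frames (1)
5 → fault, frames (1 5)
2 → fault, frames (1 5 2)
5 → hit
8 → fault, evict 1, frames (5 2 8)
2 → hit
1 → fault, evict 5, frames (2 8 1)
8 → hit
9 → fault, evict 2, frames (8 1 9)
1 → hit
8 → hit
1 → hit
Page faults: 6.

6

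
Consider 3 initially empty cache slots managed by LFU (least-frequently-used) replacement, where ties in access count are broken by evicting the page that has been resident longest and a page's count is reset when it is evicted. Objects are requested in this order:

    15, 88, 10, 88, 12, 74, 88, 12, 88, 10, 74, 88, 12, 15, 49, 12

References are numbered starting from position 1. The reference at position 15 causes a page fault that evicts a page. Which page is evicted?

pos 1: 15 → miss, frames [15]
pos 2: 88 → miss, frames [15, 88]
pos 3: 10 → miss, frames [15, 88, 10]
pos 4: 88 → hit
pos 5: 12 → miss, evict 15, frames [88, 10, 12]
pos 6: 74 → miss, evict 10, frames [88, 12, 74]
pos 7: 88 → hit
pos 8: 12 → hit
pos 9: 88 → hit
pos 10: 10 → miss, evict 74, frames [88, 12, 10]
pos 11: 74 → miss, evict 10, frames [88, 12, 74]
pos 12: 88 → hit
pos 13: 12 → hit
pos 14: 15 → miss, evict 74, frames [88, 12, 15]
pos 15: 49 → miss, evict 15, frames [88, 12, 49]
At position 15, page 15 is evicted.

15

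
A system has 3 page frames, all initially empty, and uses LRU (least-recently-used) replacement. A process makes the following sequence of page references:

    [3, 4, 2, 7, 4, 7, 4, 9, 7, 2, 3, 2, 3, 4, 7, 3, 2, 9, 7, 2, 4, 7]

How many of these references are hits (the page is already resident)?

3 → miss, frames [3]
4 → miss, frames [3, 4]
2 → miss, frames [3, 4, 2]
7 → miss, evict 3, frames [4, 2, 7]
4 → hit
7 → hit
4 → hit
9 → miss, evict 2, frames [7, 4, 9]
7 → hit
2 → miss, evict 4, frames [9, 7, 2]
3 → miss, evict 9, frames [7, 2, 3]
2 → hit
3 → hit
4 → miss, evict 7, frames [2, 3, 4]
7 → miss, evict 2, frames [3, 4, 7]
3 → hit
2 → miss, evict 4, frames [7, 3, 2]
9 → miss, evict 7, frames [3, 2, 9]
7 → miss, evict 3, frames [2, 9, 7]
2 → hit
4 → miss, evict 9, frames [7, 2, 4]
7 → hit
Hits: 9.

9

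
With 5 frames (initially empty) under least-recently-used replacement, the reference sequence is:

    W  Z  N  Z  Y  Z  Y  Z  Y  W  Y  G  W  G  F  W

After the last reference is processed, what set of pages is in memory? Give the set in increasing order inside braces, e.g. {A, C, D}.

{F, G, W, Y, Z}

W: fault, frames [W]
Z: fault, frames [W, Z]
N: fault, frames [W, Z, N]
Z: hit
Y: fault, frames [W, N, Z, Y]
Z: hit
Y: hit
Z: hit
Y: hit
W: hit
Y: hit
G: fault, frames [N, Z, W, Y, G]
W: hit
G: hit
F: fault, evict N, frames [Z, Y, W, G, F]
W: hit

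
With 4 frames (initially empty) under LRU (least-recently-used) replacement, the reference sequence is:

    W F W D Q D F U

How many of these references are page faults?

5

W: fault, frames [W]
F: fault, frames [W, F]
W: hit
D: fault, frames [F, W, D]
Q: fault, frames [F, W, D, Q]
D: hit
F: hit
U: fault, evict W, frames [Q, D, F, U]
Page faults: 5.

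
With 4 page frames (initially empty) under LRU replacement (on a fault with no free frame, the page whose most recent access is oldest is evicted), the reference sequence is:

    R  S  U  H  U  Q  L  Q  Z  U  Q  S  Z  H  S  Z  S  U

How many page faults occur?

10

R -> fault, frames {R}
S -> fault, frames {R,S}
U -> fault, frames {R,S,U}
H -> fault, frames {R,S,U,H}
U -> hit
Q -> fault, evict R, frames {S,H,U,Q}
L -> fault, evict S, frames {H,U,Q,L}
Q -> hit
Z -> fault, evict H, frames {U,L,Q,Z}
U -> hit
Q -> hit
S -> fault, evict L, frames {Z,U,Q,S}
Z -> hit
H -> fault, evict U, frames {Q,S,Z,H}
S -> hit
Z -> hit
S -> hit
U -> fault, evict Q, frames {H,Z,S,U}
Page faults: 10.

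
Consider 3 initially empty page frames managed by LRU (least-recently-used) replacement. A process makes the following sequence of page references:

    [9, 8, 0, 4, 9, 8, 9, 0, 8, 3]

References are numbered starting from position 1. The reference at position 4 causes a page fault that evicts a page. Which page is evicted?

pos 1: 9 → fault, frames {9}
pos 2: 8 → fault, frames {9,8}
pos 3: 0 → fault, frames {9,8,0}
pos 4: 4 → fault, evict 9, frames {8,0,4}
At position 4, page 9 is evicted.

9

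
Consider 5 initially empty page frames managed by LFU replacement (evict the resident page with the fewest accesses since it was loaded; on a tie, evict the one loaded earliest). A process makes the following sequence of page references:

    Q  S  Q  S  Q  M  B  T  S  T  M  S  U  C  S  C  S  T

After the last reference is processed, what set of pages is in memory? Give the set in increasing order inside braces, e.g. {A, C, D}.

{C, M, Q, S, T}

Q: fault, frames (Q)
S: fault, frames (Q S)
Q: hit
S: hit
Q: hit
M: fault, frames (Q S M)
B: fault, frames (Q S M B)
T: fault, frames (Q S M B T)
S: hit
T: hit
M: hit
S: hit
U: fault, evict B, frames (Q S M T U)
C: fault, evict U, frames (Q S M T C)
S: hit
C: hit
S: hit
T: hit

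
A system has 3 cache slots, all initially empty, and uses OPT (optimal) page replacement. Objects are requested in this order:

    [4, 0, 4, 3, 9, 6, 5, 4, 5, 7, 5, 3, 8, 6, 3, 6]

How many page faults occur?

9

4 → miss, frames (4)
0 → miss, frames (4 0)
4 → hit
3 → miss, frames (4 0 3)
9 → miss, evict 0, frames (4 3 9)
6 → miss, evict 9, frames (4 3 6)
5 → miss, evict 6, frames (4 3 5)
4 → hit
5 → hit
7 → miss, evict 4, frames (3 5 7)
5 → hit
3 → hit
8 → miss, evict 7, frames (3 5 8)
6 → miss, evict 8, frames (3 5 6)
3 → hit
6 → hit
Page faults: 9.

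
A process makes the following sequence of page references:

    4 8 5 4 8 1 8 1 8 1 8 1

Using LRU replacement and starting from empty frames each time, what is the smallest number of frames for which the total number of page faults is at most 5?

3

f=1: 12 faults
f=2: 6 faults
f=3: 4 faults
f=4: 4 faults
Smallest f with faults ≤ 5 is 3.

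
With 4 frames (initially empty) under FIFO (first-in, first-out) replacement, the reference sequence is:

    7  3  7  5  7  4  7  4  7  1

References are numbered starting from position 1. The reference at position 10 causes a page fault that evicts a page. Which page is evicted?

7

pos 1: 7: miss, frames {7}
pos 2: 3: miss, frames {7,3}
pos 3: 7: hit
pos 4: 5: miss, frames {7,3,5}
pos 5: 7: hit
pos 6: 4: miss, frames {7,3,5,4}
pos 7: 7: hit
pos 8: 4: hit
pos 9: 7: hit
pos 10: 1: miss, evict 7, frames {3,5,4,1}
At position 10, page 7 is evicted.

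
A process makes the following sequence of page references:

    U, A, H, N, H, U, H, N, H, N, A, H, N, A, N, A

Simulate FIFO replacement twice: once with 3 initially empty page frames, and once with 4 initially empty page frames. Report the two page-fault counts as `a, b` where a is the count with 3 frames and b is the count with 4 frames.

8, 4

3 frames: F F F F . F . . . . F F F . . . → 8 faults.
4 frames: F F F F . . . . . . . . . . . . → 4 faults.
4 < 8: adding a frame reduced faults, as is typical.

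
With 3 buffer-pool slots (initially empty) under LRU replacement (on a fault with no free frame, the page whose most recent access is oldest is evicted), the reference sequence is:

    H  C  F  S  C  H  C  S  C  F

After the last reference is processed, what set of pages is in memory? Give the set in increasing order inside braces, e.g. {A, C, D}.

{C, F, S}

H → miss, frames {H}
C → miss, frames {H,C}
F → miss, frames {H,C,F}
S → miss, evict H, frames {C,F,S}
C → hit
H → miss, evict F, frames {S,C,H}
C → hit
S → hit
C → hit
F → miss, evict H, frames {S,C,F}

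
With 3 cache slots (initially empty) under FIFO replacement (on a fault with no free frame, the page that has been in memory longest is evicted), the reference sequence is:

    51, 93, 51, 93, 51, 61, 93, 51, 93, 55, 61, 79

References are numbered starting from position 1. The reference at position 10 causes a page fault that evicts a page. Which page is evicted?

51

pos 1: 51 → miss, frames {51}
pos 2: 93 → miss, frames {51,93}
pos 3: 51 → hit
pos 4: 93 → hit
pos 5: 51 → hit
pos 6: 61 → miss, frames {51,93,61}
pos 7: 93 → hit
pos 8: 51 → hit
pos 9: 93 → hit
pos 10: 55 → miss, evict 51, frames {93,61,55}
At position 10, page 51 is evicted.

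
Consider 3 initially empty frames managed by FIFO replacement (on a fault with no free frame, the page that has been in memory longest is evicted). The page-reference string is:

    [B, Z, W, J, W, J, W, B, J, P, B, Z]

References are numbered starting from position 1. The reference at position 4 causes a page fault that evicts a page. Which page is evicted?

B

pos 1: B: fault, frames (B)
pos 2: Z: fault, frames (B Z)
pos 3: W: fault, frames (B Z W)
pos 4: J: fault, evict B, frames (Z W J)
At position 4, page B is evicted.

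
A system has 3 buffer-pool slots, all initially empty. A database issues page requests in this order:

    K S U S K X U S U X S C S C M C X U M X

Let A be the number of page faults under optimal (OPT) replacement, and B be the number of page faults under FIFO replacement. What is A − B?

Under OPT: F F F . . F . . . . . F . . F . . F . . → 7 faults.
Under FIFO: F F F . . F . . . . . F F . F . F F . . → 9 faults.
A − B = 7 − 9 = -2.

-2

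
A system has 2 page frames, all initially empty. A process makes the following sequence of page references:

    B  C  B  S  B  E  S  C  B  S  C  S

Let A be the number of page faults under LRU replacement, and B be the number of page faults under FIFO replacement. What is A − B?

-1

Under LRU: F F . F . F F F F F F . → 9 faults.
Under FIFO: F F . F F F F F F F F . → 10 faults.
A − B = 9 − 10 = -1.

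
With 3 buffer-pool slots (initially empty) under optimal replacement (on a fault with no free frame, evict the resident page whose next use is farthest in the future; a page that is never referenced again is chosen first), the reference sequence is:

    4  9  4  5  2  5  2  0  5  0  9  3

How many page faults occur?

4 → miss, frames (4)
9 → miss, frames (4 9)
4 → hit
5 → miss, frames (4 9 5)
2 → miss, evict 4, frames (9 5 2)
5 → hit
2 → hit
0 → miss, evict 2, frames (9 5 0)
5 → hit
0 → hit
9 → hit
3 → miss, evict 0, frames (9 5 3)
Page faults: 6.

6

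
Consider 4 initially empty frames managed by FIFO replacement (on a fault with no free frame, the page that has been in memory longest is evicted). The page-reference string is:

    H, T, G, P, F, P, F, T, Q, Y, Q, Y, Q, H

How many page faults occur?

H → miss, frames [H]
T → miss, frames [H, T]
G → miss, frames [H, T, G]
P → miss, frames [H, T, G, P]
F → miss, evict H, frames [T, G, P, F]
P → hit
F → hit
T → hit
Q → miss, evict T, frames [G, P, F, Q]
Y → miss, evict G, frames [P, F, Q, Y]
Q → hit
Y → hit
Q → hit
H → miss, evict P, frames [F, Q, Y, H]
Page faults: 8.

8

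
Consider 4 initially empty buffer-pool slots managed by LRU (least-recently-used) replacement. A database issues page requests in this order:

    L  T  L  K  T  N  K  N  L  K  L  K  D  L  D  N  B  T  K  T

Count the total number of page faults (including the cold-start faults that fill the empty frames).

8

L -> fault, frames [L]
T -> fault, frames [L, T]
L -> hit
K -> fault, frames [T, L, K]
T -> hit
N -> fault, frames [L, K, T, N]
K -> hit
N -> hit
L -> hit
K -> hit
L -> hit
K -> hit
D -> fault, evict T, frames [N, L, K, D]
L -> hit
D -> hit
N -> hit
B -> fault, evict K, frames [L, D, N, B]
T -> fault, evict L, frames [D, N, B, T]
K -> fault, evict D, frames [N, B, T, K]
T -> hit
Page faults: 8.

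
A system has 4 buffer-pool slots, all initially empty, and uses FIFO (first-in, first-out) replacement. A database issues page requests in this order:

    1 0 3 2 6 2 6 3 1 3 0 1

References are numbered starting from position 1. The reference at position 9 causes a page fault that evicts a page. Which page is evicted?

0

pos 1: 1 → miss, frames [1]
pos 2: 0 → miss, frames [1, 0]
pos 3: 3 → miss, frames [1, 0, 3]
pos 4: 2 → miss, frames [1, 0, 3, 2]
pos 5: 6 → miss, evict 1, frames [0, 3, 2, 6]
pos 6: 2 → hit
pos 7: 6 → hit
pos 8: 3 → hit
pos 9: 1 → miss, evict 0, frames [3, 2, 6, 1]
At position 9, page 0 is evicted.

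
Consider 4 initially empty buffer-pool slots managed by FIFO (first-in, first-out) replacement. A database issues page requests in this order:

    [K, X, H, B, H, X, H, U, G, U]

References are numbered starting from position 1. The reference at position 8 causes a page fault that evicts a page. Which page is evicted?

pos 1: K: fault, frames (K)
pos 2: X: fault, frames (K X)
pos 3: H: fault, frames (K X H)
pos 4: B: fault, frames (K X H B)
pos 5: H: hit
pos 6: X: hit
pos 7: H: hit
pos 8: U: fault, evict K, frames (X H B U)
At position 8, page K is evicted.

K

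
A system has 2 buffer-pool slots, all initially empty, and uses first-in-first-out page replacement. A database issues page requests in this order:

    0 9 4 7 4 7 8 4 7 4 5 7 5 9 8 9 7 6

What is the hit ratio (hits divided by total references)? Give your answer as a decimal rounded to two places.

0.33

0 → miss, frames [0]
9 → miss, frames [0, 9]
4 → miss, evict 0, frames [9, 4]
7 → miss, evict 9, frames [4, 7]
4 → hit
7 → hit
8 → miss, evict 4, frames [7, 8]
4 → miss, evict 7, frames [8, 4]
7 → miss, evict 8, frames [4, 7]
4 → hit
5 → miss, evict 4, frames [7, 5]
7 → hit
5 → hit
9 → miss, evict 7, frames [5, 9]
8 → miss, evict 5, frames [9, 8]
9 → hit
7 → miss, evict 9, frames [8, 7]
6 → miss, evict 8, frames [7, 6]
Hits: 6 of 18 references → 6/18 = 0.3333.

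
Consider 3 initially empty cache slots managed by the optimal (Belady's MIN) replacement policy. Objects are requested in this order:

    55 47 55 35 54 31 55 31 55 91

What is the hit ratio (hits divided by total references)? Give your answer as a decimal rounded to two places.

55 → miss, frames [55]
47 → miss, frames [55, 47]
55 → hit
35 → miss, frames [55, 47, 35]
54 → miss, evict 35, frames [55, 47, 54]
31 → miss, evict 54, frames [55, 47, 31]
55 → hit
31 → hit
55 → hit
91 → miss, evict 31, frames [55, 47, 91]
Hits: 4 of 10 references → 4/10 = 0.4000.

0.40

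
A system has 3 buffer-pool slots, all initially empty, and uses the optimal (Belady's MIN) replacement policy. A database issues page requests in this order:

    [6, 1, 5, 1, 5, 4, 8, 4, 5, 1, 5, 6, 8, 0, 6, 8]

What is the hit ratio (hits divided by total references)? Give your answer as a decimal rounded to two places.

6 -> miss, frames {6}
1 -> miss, frames {6,1}
5 -> miss, frames {6,1,5}
1 -> hit
5 -> hit
4 -> miss, evict 6, frames {1,5,4}
8 -> miss, evict 1, frames {5,4,8}
4 -> hit
5 -> hit
1 -> miss, evict 4, frames {5,8,1}
5 -> hit
6 -> miss, evict 1, frames {5,8,6}
8 -> hit
0 -> miss, evict 5, frames {8,6,0}
6 -> hit
8 -> hit
Hits: 8 of 16 references → 8/16 = 0.5000.

0.50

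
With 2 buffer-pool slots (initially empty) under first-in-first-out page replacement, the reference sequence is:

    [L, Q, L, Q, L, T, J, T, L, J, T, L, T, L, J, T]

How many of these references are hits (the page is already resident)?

9

L → fault, frames (L)
Q → fault, frames (L Q)
L → hit
Q → hit
L → hit
T → fault, evict L, frames (Q T)
J → fault, evict Q, frames (T J)
T → hit
L → fault, evict T, frames (J L)
J → hit
T → fault, evict J, frames (L T)
L → hit
T → hit
L → hit
J → fault, evict L, frames (T J)
T → hit
Hits: 9.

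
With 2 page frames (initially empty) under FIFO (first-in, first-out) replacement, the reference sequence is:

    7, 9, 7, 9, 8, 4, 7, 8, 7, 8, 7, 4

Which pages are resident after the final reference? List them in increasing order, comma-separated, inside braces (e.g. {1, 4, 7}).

7 -> miss, frames [7]
9 -> miss, frames [7, 9]
7 -> hit
9 -> hit
8 -> miss, evict 7, frames [9, 8]
4 -> miss, evict 9, frames [8, 4]
7 -> miss, evict 8, frames [4, 7]
8 -> miss, evict 4, frames [7, 8]
7 -> hit
8 -> hit
7 -> hit
4 -> miss, evict 7, frames [8, 4]

{4, 8}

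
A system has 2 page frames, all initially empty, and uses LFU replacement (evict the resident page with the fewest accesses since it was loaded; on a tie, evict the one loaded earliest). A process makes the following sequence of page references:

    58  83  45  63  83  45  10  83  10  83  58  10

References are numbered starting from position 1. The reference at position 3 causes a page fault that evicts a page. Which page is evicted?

pos 1: 58: miss, frames {58}
pos 2: 83: miss, frames {58,83}
pos 3: 45: miss, evict 58, frames {83,45}
At position 3, page 58 is evicted.

58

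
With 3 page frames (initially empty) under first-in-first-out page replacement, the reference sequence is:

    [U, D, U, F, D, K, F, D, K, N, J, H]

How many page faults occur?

U -> miss, frames {U}
D -> miss, frames {U,D}
U -> hit
F -> miss, frames {U,D,F}
D -> hit
K -> miss, evict U, frames {D,F,K}
F -> hit
D -> hit
K -> hit
N -> miss, evict D, frames {F,K,N}
J -> miss, evict F, frames {K,N,J}
H -> miss, evict K, frames {N,J,H}
Page faults: 7.

7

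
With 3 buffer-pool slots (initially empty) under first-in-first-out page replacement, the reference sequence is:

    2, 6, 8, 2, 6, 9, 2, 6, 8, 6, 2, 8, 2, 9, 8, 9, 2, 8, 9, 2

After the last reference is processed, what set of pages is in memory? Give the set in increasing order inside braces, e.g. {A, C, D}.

2 → fault, frames [2]
6 → fault, frames [2, 6]
8 → fault, frames [2, 6, 8]
2 → hit
6 → hit
9 → fault, evict 2, frames [6, 8, 9]
2 → fault, evict 6, frames [8, 9, 2]
6 → fault, evict 8, frames [9, 2, 6]
8 → fault, evict 9, frames [2, 6, 8]
6 → hit
2 → hit
8 → hit
2 → hit
9 → fault, evict 2, frames [6, 8, 9]
8 → hit
9 → hit
2 → fault, evict 6, frames [8, 9, 2]
8 → hit
9 → hit
2 → hit

{2, 8, 9}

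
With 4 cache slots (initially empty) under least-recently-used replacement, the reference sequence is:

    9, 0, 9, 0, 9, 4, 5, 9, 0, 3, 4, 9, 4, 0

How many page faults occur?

6

9 -> fault, frames {9}
0 -> fault, frames {9,0}
9 -> hit
0 -> hit
9 -> hit
4 -> fault, frames {0,9,4}
5 -> fault, frames {0,9,4,5}
9 -> hit
0 -> hit
3 -> fault, evict 4, frames {5,9,0,3}
4 -> fault, evict 5, frames {9,0,3,4}
9 -> hit
4 -> hit
0 -> hit
Page faults: 6.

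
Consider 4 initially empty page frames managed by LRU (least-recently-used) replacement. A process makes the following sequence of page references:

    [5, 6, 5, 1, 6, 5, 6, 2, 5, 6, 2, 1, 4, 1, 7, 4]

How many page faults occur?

5: miss, frames (5)
6: miss, frames (5 6)
5: hit
1: miss, frames (6 5 1)
6: hit
5: hit
6: hit
2: miss, frames (1 5 6 2)
5: hit
6: hit
2: hit
1: hit
4: miss, evict 5, frames (6 2 1 4)
1: hit
7: miss, evict 6, frames (2 4 1 7)
4: hit
Page faults: 6.

6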